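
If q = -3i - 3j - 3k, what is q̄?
3i + 3j + 3k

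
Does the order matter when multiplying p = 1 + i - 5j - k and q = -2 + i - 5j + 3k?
Yes: pq = -25 - 21i + j + 5k ≠ -25 + 19i + 9j + 5k = qp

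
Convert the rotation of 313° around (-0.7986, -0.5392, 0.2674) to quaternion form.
-0.9171 - 0.3184i - 0.215j + 0.1066k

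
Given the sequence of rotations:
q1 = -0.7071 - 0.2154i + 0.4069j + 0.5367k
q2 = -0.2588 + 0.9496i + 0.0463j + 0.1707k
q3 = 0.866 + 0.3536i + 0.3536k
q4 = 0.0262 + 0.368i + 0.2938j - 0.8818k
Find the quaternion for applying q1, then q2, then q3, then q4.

q2 · q1 = 0.2771 - 0.6603i - 0.6845j + 0.1368k
q3 · q2 · q1 = 0.4251 - 0.2318i - 0.8746j - 0.0256k
q4 · q3 · q2 · q1 = 0.3308 - 0.6284i + 0.3158j - 0.6293k
0.3308 - 0.6284i + 0.3158j - 0.6293k


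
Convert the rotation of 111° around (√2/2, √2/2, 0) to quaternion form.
0.5664 + 0.5827i + 0.5827j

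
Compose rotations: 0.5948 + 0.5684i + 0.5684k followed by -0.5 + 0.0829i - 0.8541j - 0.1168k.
-0.2781 - 0.7204i - 0.6215j + 0.1318k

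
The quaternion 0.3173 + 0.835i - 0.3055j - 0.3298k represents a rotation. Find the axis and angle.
axis = (0.8805, -0.3221, -0.3478), θ = 143°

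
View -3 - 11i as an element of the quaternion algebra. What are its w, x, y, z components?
-3 - 11i + 0j + 0k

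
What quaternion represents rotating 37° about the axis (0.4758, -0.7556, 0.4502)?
0.9483 + 0.151i - 0.2398j + 0.1429k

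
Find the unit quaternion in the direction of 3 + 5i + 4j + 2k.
0.4082 + 0.6804i + 0.5443j + 0.2722k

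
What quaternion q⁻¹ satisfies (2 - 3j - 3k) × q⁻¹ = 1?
0.0909 + 0.1364j + 0.1364k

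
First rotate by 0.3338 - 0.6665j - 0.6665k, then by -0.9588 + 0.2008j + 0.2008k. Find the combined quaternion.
-0.0524 + 0.7061j + 0.7061k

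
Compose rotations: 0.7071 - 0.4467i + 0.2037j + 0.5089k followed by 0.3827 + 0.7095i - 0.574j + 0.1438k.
0.6313 + 0.0093i - 0.7532j + 0.1846k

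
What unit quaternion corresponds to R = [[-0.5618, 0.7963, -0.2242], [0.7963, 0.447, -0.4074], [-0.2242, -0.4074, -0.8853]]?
0.4681i + 0.8506j - 0.2395k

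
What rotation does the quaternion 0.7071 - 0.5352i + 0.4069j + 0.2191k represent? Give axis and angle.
axis = (-0.7569, 0.5754, 0.3099), θ = π/2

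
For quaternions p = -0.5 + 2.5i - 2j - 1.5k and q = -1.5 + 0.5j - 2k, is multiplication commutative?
No: pq = -1.25 + i + 7.75j + 4.5k ≠ -1.25 - 8.5i - 2.25j + 2k = qp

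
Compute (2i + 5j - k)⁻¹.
-0.0667i - 0.1667j + 0.0333k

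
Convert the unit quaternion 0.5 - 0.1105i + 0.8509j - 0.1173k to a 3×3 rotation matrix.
[[-0.4756, -0.0707, 0.8768], [-0.3053, 0.9481, -0.0891], [-0.825, -0.3101, -0.4725]]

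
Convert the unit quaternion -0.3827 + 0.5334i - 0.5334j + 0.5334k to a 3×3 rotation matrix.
[[-0.1381, -0.1608, 0.9773], [-0.9773, -0.1381, -0.1608], [0.1608, -0.9773, -0.1381]]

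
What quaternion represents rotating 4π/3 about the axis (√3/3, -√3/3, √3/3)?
-0.5 + 0.5i - 0.5j + 0.5k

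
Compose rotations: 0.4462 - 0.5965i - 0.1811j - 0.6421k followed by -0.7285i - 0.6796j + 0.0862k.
-0.5023 + 0.1269i - 0.8224j - 0.235k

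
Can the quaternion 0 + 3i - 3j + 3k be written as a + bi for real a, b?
No. The quaternion 3i - 3j + 3k has j-coefficient y = -3 and k-coefficient z = 3, not both zero, so it does not lie in the complex subalgebra spanned by 1 and i.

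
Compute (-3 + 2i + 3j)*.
-3 - 2i - 3j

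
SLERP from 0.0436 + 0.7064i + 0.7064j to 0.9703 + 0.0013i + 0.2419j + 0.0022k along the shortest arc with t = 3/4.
0.8593 + 0.2415i + 0.4509j + 0.0019k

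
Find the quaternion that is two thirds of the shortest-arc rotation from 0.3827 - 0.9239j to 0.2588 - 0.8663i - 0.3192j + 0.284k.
0.3552 - 0.661i - 0.6244j + 0.2167k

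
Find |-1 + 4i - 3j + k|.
√27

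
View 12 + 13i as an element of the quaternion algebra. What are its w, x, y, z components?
12 + 13i + 0j + 0k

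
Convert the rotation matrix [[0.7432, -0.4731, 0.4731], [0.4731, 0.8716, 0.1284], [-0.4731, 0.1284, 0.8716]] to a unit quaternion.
0.9336 + 0.2534j + 0.2534k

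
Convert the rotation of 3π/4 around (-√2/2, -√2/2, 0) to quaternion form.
0.3827 - 0.6533i - 0.6533j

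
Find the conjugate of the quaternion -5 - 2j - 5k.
-5 + 2j + 5k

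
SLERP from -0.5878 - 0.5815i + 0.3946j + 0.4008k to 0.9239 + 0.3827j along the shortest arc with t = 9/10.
-0.9462 - 0.0737i - 0.3111j + 0.0508k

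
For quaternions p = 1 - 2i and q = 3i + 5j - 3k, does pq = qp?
No: pq = 6 + 3i - j - 13k ≠ 6 + 3i + 11j + 7k = qp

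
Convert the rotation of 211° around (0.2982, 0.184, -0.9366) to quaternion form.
-0.2672 + 0.2874i + 0.1773j - 0.9025k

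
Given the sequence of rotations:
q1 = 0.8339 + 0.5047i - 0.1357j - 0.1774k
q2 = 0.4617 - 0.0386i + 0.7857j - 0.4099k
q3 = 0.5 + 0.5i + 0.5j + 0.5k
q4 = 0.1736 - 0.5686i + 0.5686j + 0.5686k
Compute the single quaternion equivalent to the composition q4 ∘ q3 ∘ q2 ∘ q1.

q2 · q1 = 0.4384 + 0.0058i + 0.3788j - 0.815k
q3 · q2 · q1 = 0.4344 - 0.3748i + 0.819j - 0.0018k
q4 · q3 · q2 · q1 = -0.6024 - 0.7788i + 0.175j - 0.0059k
-0.6024 - 0.7788i + 0.175j - 0.0059k


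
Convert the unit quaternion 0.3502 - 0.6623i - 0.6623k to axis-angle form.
axis = (-√2/2, 0, -√2/2), θ = 139°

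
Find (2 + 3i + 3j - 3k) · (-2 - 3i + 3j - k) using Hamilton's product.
-7 - 6i + 12j + 22k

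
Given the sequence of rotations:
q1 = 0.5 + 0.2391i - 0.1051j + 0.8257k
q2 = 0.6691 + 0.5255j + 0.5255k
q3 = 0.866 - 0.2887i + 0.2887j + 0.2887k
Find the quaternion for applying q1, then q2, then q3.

q2 · q1 = -0.0441 + 0.6491i + 0.3181j + 0.6896k
q3 · q2 · q1 = -0.1417 + 0.6821i + 0.6492j + 0.3052k
-0.1417 + 0.6821i + 0.6492j + 0.3052k


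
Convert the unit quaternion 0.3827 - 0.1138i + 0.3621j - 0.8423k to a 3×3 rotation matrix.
[[-0.6812, 0.5623, 0.4689], [-0.7271, -0.4448, -0.5229], [-0.0854, -0.6971, 0.7119]]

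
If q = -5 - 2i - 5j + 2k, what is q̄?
-5 + 2i + 5j - 2k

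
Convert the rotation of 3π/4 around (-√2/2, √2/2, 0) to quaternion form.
0.3827 - 0.6533i + 0.6533j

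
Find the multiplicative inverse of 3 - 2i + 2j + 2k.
0.1429 + 0.0952i - 0.0952j - 0.0952k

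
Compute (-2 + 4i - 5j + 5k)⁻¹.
-0.0286 - 0.0571i + 0.0714j - 0.0714k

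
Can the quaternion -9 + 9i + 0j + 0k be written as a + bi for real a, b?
Yes. The quaternion -9 + 9i has j- and k-coefficients y = z = 0, so it lies in the complex subalgebra spanned by 1 and i.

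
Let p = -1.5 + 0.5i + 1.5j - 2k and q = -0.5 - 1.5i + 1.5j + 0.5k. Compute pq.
0.25 + 5.75i - 0.25j + 3.25k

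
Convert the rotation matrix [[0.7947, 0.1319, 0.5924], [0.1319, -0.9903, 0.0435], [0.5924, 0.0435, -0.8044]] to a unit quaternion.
0.9473i + 0.0696j + 0.3127k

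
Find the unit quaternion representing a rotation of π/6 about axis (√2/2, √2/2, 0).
0.9659 + 0.183i + 0.183j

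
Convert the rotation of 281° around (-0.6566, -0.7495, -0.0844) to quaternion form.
-0.7716 - 0.4176i - 0.4767j - 0.0537k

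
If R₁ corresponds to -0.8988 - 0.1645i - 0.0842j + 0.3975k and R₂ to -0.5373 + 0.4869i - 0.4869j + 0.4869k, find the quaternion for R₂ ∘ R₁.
0.3285 - 0.5018i + 0.2092j - 0.7723k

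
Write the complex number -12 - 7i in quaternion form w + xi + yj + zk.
-12 - 7i + 0j + 0k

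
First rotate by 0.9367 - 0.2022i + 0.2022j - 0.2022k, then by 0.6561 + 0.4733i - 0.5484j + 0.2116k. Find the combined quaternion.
0.8639 + 0.3788i - 0.3281j + 0.0504k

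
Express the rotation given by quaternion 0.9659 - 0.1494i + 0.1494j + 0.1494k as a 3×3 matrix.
[[0.9107, -0.3333, 0.244], [0.244, 0.9107, 0.3333], [-0.3333, -0.244, 0.9107]]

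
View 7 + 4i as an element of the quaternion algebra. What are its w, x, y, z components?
7 + 4i + 0j + 0k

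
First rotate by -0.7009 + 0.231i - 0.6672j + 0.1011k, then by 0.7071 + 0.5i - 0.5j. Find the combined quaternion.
-0.9447 - 0.2377i - 0.1719j - 0.1466k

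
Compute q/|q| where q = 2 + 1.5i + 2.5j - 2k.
0.4924 + 0.3693i + 0.6155j - 0.4924k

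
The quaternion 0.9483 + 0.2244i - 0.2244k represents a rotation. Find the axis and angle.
axis = (√2/2, 0, -√2/2), θ = 37°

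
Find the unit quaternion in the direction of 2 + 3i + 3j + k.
0.417 + 0.6255i + 0.6255j + 0.2085k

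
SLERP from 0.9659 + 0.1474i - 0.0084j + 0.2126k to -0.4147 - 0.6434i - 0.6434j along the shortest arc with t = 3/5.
0.7376 + 0.5074i + 0.434j + 0.1002k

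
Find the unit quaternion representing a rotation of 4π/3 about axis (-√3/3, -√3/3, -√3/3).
-0.5 - 0.5i - 0.5j - 0.5k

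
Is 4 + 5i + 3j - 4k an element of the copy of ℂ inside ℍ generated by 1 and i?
No. The quaternion 4 + 5i + 3j - 4k has j-coefficient y = 3 and k-coefficient z = -4, not both zero, so it does not lie in the complex subalgebra spanned by 1 and i.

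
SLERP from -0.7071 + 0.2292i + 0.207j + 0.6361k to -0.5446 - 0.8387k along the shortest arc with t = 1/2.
-0.1072 + 0.1512i + 0.1366j + 0.9731k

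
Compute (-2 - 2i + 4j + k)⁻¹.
-0.08 + 0.08i - 0.16j - 0.04k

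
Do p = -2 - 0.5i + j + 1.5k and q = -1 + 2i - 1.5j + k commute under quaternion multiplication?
No: pq = 3 - 0.25i + 5.5j - 4.75k ≠ 3 - 6.75i - 1.5j - 2.25k = qp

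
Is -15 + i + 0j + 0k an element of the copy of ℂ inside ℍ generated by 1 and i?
Yes. The quaternion -15 + i has j- and k-coefficients y = z = 0, so it lies in the complex subalgebra spanned by 1 and i.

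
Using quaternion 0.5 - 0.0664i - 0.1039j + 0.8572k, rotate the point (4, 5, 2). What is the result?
(-6.617, 0.869, 0.677)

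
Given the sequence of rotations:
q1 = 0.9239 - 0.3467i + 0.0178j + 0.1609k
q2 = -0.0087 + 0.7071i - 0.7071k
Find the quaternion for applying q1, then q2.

q2 · q1 = 0.3509 + 0.6689i + 0.1312j - 0.6421k
0.3509 + 0.6689i + 0.1312j - 0.6421k


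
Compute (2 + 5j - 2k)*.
2 - 5j + 2k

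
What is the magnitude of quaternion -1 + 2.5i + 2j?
3.354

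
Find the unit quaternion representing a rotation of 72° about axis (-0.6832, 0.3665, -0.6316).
0.809 - 0.4016i + 0.2154j - 0.3712k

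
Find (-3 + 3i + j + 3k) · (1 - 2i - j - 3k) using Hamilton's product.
13 + 9i + 7j + 11k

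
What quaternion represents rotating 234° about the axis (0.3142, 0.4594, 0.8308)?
-0.454 + 0.28i + 0.4093j + 0.7402k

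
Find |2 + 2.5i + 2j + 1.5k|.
4.062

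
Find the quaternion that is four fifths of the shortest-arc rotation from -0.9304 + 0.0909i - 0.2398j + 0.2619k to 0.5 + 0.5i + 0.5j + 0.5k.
-0.6682 - 0.4131i - 0.4957j - 0.3704k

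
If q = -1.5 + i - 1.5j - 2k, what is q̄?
-1.5 - i + 1.5j + 2k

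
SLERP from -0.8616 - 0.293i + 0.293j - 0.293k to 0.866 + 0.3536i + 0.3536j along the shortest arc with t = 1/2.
-0.9245 - 0.346i - 0.0324j - 0.1568k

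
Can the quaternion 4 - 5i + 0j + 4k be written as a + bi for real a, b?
No. The quaternion 4 - 5i + 4k has j-coefficient y = 0 and k-coefficient z = 4, not both zero, so it does not lie in the complex subalgebra spanned by 1 and i.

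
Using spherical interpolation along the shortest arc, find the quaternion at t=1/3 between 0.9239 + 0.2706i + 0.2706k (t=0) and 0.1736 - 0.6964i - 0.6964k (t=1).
0.6648 + 0.5282i + 0.5282k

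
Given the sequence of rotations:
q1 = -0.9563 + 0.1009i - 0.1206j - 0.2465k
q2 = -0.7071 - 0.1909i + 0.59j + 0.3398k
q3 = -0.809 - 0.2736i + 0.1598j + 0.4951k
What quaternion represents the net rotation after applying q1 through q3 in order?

q2 · q1 = 0.8504 + 0.0068i - 0.4917j - 0.1872k
q3 · q2 · q1 = -0.5149 - 0.0246i + 0.4858j + 0.7059k
-0.5149 - 0.0246i + 0.4858j + 0.7059k


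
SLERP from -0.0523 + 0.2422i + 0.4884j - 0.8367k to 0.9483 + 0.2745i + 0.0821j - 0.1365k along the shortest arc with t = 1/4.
0.2837 + 0.3086i + 0.4583j - 0.7837k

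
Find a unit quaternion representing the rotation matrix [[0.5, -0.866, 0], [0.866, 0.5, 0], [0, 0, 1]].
0.866 + 0.5k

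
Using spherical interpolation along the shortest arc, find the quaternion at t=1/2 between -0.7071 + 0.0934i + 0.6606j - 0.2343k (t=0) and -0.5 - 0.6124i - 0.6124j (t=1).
-0.1391 + 0.4741i + 0.8551j - 0.1574k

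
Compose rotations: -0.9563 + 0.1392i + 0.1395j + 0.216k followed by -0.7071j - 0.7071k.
0.2514 - 0.0541i + 0.5778j + 0.7746k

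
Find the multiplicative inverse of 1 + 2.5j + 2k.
0.0889 - 0.2222j - 0.1778k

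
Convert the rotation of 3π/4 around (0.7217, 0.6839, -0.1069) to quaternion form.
0.3827 + 0.6668i + 0.6318j - 0.0988k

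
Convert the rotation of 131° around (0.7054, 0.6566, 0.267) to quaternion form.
0.4147 + 0.6419i + 0.5975j + 0.243k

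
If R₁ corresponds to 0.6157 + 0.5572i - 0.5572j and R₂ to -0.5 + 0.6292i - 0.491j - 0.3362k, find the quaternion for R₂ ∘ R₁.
-0.932 - 0.0785i - 0.211j - 0.284k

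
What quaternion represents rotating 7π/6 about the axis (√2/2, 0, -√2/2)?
-0.2588 + 0.683i - 0.683k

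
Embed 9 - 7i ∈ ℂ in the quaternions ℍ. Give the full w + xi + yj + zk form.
9 - 7i + 0j + 0k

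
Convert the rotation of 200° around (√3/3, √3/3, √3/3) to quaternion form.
-0.1736 + 0.5686i + 0.5686j + 0.5686k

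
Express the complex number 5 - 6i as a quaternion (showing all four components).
5 - 6i + 0j + 0k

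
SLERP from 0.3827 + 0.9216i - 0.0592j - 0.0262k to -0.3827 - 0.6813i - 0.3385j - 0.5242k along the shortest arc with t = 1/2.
0.4102 + 0.8591i + 0.1497j + 0.2669k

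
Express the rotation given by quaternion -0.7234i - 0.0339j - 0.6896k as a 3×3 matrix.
[[0.0466, 0.049, 0.9977], [0.049, -0.9977, 0.0468], [0.9977, 0.0468, -0.0489]]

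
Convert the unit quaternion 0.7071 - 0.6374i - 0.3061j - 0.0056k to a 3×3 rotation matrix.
[[0.8125, 0.3981, -0.4257], [0.3823, 0.1874, 0.9048], [0.44, -0.898, 0]]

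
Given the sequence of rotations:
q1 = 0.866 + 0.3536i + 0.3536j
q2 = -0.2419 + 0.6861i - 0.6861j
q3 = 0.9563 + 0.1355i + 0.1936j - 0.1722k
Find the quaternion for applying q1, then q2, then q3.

q2 · q1 = -0.2095 + 0.5086i - 0.6797j + 0.4852k
q3 · q2 · q1 = -0.0541 + 0.4349i - 0.8439j + 0.3095k
-0.0541 + 0.4349i - 0.8439j + 0.3095k


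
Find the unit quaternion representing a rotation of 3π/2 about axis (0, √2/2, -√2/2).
-0.7071 + 0.5j - 0.5k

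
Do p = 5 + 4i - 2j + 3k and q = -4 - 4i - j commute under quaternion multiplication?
No: pq = -6 - 33i - 9j - 24k ≠ -6 - 39i + 15j = qp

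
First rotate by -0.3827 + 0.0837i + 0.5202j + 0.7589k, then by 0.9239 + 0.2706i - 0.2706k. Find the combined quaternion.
-0.1709 + 0.1145i + 0.2526j + 0.9455k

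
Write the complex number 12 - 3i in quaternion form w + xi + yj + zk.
12 - 3i + 0j + 0k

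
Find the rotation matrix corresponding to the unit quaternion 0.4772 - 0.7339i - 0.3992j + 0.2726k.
[[0.5327, 0.3258, -0.7811], [0.8461, -0.2258, 0.4828], [-0.0191, -0.9181, -0.3959]]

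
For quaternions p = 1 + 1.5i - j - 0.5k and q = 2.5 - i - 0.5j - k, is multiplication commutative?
No: pq = 3 + 3.5i - j - 4k ≠ 3 + 2i - 5j - 0.5k = qp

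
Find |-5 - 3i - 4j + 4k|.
√66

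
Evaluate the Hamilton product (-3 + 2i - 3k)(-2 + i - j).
4 - 10i + 4k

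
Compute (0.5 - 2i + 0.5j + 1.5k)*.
0.5 + 2i - 0.5j - 1.5k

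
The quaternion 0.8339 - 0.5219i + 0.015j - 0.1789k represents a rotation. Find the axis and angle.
axis = (-0.9456, 0.0272, -0.3241), θ = 67°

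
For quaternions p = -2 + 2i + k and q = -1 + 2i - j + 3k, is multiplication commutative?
No: pq = -5 - 5i - 2j - 9k ≠ -5 - 7i + 6j - 5k = qp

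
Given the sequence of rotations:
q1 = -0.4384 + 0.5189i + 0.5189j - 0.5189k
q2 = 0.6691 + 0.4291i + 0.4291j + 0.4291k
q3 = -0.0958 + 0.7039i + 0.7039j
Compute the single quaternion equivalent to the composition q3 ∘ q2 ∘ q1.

q2 · q1 = -0.516 - 0.2862i + 0.6044j - 0.5353k
q3 · q2 · q1 = -0.1745 - 0.7126i - 0.0443j + 0.6782k
-0.1745 - 0.7126i - 0.0443j + 0.6782k


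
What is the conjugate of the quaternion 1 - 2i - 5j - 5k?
1 + 2i + 5j + 5k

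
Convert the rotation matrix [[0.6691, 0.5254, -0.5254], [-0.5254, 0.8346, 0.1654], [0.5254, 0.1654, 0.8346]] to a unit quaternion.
0.9136 - 0.2876j - 0.2876k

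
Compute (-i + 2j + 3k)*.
i - 2j - 3k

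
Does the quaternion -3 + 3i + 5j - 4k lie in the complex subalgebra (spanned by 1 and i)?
No. The quaternion -3 + 3i + 5j - 4k has j-coefficient y = 5 and k-coefficient z = -4, not both zero, so it does not lie in the complex subalgebra spanned by 1 and i.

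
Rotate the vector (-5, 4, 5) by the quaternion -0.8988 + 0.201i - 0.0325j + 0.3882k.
(0.329, 7.706, 2.551)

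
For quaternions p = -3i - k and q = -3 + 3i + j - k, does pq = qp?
No: pq = 8 + 10i - 6j ≠ 8 + 8i + 6j + 6k = qp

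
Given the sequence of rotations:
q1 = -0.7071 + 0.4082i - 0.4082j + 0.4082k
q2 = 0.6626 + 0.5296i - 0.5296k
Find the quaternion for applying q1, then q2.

q2 · q1 = -0.4685 - 0.3202i - 0.7028j + 0.4288k
-0.4685 - 0.3202i - 0.7028j + 0.4288k


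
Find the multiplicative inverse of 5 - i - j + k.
0.1786 + 0.0357i + 0.0357j - 0.0357k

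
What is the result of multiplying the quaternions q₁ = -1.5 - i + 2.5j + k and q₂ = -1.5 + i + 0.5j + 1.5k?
0.5 + 3.25i - 2j - 6.75k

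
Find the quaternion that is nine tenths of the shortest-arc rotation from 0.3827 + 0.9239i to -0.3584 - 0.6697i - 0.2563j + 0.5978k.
0.3697 + 0.7135i + 0.2345j - 0.5471k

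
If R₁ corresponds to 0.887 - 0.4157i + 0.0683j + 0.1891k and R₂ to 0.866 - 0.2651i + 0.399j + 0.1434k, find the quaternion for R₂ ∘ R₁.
0.6036 - 0.5295i + 0.4036j + 0.4387k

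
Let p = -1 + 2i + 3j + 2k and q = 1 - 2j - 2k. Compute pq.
9 + 9j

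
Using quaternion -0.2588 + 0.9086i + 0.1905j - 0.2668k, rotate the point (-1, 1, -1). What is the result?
(0.006, -1.646, 0.538)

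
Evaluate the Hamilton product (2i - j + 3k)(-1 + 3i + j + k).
-8 - 6i + 8j + 2k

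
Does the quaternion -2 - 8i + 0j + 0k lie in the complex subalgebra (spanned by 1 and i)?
Yes. The quaternion -2 - 8i has j- and k-coefficients y = z = 0, so it lies in the complex subalgebra spanned by 1 and i.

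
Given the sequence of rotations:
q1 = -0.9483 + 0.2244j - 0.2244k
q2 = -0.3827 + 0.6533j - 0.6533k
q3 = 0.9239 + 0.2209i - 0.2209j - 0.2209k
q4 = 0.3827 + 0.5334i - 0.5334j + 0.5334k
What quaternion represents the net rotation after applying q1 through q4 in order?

q2 · q1 = 0.0697 - 0.7054j + 0.7054k
q3 · q2 · q1 = 0.0644 - 0.2962i - 0.8229j + 0.4805k
q4 · q3 · q2 · q1 = -0.5126 + 0.1036i - 0.7636j - 0.3787k
-0.5126 + 0.1036i - 0.7636j - 0.3787k


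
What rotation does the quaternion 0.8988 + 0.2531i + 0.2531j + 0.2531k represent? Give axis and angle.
axis = (√3/3, √3/3, √3/3), θ = 52°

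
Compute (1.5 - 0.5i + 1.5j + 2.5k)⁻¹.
0.1364 + 0.0455i - 0.1364j - 0.2273k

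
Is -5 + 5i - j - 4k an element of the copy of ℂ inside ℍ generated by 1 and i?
No. The quaternion -5 + 5i - j - 4k has j-coefficient y = -1 and k-coefficient z = -4, not both zero, so it does not lie in the complex subalgebra spanned by 1 and i.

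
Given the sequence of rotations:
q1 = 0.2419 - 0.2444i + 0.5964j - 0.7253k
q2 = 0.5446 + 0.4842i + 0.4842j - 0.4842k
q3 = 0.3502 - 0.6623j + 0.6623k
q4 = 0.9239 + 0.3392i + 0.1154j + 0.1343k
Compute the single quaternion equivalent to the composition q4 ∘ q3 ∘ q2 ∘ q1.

q2 · q1 = -0.3899 - 0.0784i + 0.9115j - 0.105k
q3 · q2 · q1 = 0.5367 - 0.5616i + 0.5255j - 0.3469k
q4 · q3 · q2 · q1 = 0.6723 - 0.4474i + 0.5897j - 0.0054k
0.6723 - 0.4474i + 0.5897j - 0.0054k


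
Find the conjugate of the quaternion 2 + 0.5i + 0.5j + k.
2 - 0.5i - 0.5j - k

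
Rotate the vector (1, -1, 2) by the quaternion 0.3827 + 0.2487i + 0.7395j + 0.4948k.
(1.052, 1.443, -1.677)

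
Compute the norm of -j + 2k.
√5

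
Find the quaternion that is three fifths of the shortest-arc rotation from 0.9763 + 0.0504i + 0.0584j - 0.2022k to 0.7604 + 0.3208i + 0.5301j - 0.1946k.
0.8846 + 0.2212i + 0.355j - 0.2063k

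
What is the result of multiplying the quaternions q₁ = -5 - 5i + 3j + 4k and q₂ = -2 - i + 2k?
-3 + 21i - 15k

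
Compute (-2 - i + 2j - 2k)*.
-2 + i - 2j + 2k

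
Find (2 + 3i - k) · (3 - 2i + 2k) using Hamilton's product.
14 + 5i - 4j + k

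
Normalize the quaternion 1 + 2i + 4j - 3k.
0.1826 + 0.3651i + 0.7303j - 0.5477k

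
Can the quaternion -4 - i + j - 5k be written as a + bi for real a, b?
No. The quaternion -4 - i + j - 5k has j-coefficient y = 1 and k-coefficient z = -5, not both zero, so it does not lie in the complex subalgebra spanned by 1 and i.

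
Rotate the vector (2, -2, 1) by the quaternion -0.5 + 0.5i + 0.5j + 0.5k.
(-2, 1, 2)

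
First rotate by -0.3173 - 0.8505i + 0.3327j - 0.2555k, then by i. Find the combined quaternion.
0.8505 - 0.3173i + 0.2555j + 0.3327k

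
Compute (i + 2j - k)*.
-i - 2j + k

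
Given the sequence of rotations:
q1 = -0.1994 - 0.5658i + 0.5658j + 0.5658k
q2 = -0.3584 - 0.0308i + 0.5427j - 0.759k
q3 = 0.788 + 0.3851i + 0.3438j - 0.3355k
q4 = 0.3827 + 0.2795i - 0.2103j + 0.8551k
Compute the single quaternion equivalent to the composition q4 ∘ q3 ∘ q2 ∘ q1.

q2 · q1 = 0.1764 + 0.9454i + 0.1359j + 0.2382k
q3 · q2 · q1 = -0.1919 + 0.9404i - 0.2412j - 0.1442k
q4 · q3 · q2 · q1 = -0.2637 + 0.5428i + 0.7925j - 0.0889k
-0.2637 + 0.5428i + 0.7925j - 0.0889k


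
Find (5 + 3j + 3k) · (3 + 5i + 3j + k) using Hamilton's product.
3 + 19i + 39j - k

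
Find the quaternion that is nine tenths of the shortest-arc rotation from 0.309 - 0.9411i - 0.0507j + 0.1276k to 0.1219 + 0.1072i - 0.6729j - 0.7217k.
-0.0735 - 0.2411i + 0.6466j + 0.72k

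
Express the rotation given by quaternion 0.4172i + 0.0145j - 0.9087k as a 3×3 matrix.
[[-0.6519, 0.0121, -0.7582], [0.0121, -0.9996, -0.0264], [-0.7582, -0.0264, 0.6515]]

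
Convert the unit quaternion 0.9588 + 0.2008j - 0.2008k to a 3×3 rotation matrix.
[[0.8387, 0.3851, 0.3851], [-0.3851, 0.9194, -0.0806], [-0.3851, -0.0806, 0.9194]]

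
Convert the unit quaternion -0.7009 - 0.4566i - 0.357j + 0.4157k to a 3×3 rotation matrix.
[[0.3995, 0.9087, 0.1208], [-0.2567, 0.2374, -0.9369], [-0.8801, 0.3433, 0.3281]]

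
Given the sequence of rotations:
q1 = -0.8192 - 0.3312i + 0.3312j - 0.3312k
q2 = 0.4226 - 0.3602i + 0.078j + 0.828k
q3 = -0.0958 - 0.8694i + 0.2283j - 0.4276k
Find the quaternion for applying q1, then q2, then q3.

q2 · q1 = -0.2171 - 0.145i - 0.3175j - 0.9117k
q3 · q2 · q1 = -0.4226 - 0.1413i - 0.7498j + 0.4893k
-0.4226 - 0.1413i - 0.7498j + 0.4893k


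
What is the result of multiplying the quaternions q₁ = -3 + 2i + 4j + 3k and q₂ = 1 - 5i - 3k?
16 + 5i - 5j + 32k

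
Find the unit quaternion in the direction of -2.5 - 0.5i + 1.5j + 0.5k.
-0.8333 - 0.1667i + 0.5j + 0.1667k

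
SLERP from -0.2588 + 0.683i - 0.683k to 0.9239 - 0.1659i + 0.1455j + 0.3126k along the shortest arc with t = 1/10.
-0.3488 + 0.6539i - 0.0171j - 0.6711k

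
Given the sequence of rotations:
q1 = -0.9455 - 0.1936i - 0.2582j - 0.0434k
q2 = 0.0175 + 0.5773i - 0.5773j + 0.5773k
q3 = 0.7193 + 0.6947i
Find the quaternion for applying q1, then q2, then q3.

q2 · q1 = -0.0288 - 0.3751i + 0.4546j - 0.8074k
q3 · q2 · q1 = 0.2399 - 0.2898i + 0.8879j - 0.265k
0.2399 - 0.2898i + 0.8879j - 0.265k


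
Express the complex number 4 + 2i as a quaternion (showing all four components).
4 + 2i + 0j + 0k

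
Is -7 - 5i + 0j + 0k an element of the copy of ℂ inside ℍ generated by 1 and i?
Yes. The quaternion -7 - 5i has j- and k-coefficients y = z = 0, so it lies in the complex subalgebra spanned by 1 and i.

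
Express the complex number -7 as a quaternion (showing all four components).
-7 + 0i + 0j + 0k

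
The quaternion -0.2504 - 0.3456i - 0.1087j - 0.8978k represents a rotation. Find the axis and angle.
axis = (-0.357, -0.1123, -0.9273), θ = 209°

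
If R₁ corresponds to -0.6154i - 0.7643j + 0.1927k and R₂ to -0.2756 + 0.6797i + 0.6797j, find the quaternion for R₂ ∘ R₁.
0.9378 + 0.3006i + 0.0797j - 0.1543k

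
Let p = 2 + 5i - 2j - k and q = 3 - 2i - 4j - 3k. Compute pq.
5 + 13i + 3j - 33k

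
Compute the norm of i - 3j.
√10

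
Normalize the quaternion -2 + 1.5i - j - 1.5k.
-0.6489 + 0.4867i - 0.3244j - 0.4867k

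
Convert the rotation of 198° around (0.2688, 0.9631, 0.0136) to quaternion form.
-0.1564 + 0.2655i + 0.9512j + 0.0134k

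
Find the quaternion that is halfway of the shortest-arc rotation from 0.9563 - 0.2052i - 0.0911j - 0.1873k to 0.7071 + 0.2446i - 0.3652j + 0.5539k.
0.9431 + 0.0223i - 0.2587j + 0.2078k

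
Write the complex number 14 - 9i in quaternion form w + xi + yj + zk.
14 - 9i + 0j + 0k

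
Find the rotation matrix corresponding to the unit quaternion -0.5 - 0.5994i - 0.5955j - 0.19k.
[[0.2186, 0.5239, 0.8233], [0.9039, 0.2092, -0.3731], [-0.3677, 0.8257, -0.4278]]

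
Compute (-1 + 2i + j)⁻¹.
-0.1667 - 0.3333i - 0.1667j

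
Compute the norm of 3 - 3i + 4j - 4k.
√50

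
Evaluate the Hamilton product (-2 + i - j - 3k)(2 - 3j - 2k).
-13 - 5i + 6j - 5k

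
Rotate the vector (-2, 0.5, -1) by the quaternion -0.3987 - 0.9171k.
(0.999, -1.804, -1)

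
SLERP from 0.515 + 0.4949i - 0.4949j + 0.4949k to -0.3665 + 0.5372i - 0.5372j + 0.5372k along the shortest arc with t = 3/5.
-0.0087 + 0.5773i - 0.5773j + 0.5773k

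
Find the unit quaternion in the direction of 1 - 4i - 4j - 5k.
0.1313 - 0.5252i - 0.5252j - 0.6565k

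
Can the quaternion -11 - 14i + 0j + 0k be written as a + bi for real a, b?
Yes. The quaternion -11 - 14i has j- and k-coefficients y = z = 0, so it lies in the complex subalgebra spanned by 1 and i.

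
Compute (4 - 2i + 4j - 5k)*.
4 + 2i - 4j + 5k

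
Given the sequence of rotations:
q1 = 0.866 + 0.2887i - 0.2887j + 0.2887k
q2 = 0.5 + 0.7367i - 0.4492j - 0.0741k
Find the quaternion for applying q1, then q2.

q2 · q1 = 0.112 + 0.6313i - 0.7674j - 0.0028k
0.112 + 0.6313i - 0.7674j - 0.0028k


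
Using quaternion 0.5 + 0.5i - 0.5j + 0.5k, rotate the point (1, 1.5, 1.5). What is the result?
(-1.5, -1.5, 1)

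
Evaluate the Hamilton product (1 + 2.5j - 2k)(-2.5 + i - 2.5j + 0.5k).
4.75 - 2.75i - 10.75j + 3k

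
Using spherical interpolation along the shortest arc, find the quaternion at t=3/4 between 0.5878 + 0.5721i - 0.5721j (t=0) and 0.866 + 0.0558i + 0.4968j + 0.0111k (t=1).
0.9416 + 0.2386i + 0.2373j + 0.0096k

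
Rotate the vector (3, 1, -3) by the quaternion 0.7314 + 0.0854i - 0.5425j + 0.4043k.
(1.743, 3.846, 1.084)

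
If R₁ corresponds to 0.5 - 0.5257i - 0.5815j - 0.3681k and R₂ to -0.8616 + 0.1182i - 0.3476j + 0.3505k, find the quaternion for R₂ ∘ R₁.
-0.4418 + 0.8438i + 0.1865j + 0.2409k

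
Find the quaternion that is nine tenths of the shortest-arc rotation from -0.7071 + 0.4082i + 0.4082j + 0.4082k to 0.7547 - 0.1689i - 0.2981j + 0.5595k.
-0.7908 + 0.2072i + 0.3279j - 0.4735k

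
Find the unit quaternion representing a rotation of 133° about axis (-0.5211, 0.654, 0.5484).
0.3987 - 0.4779i + 0.5998j + 0.5029k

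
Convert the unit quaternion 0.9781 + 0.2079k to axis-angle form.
axis = (0, 0, 1), θ = 24°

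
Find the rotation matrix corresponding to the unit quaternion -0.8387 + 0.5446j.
[[0.4068, 0, -0.9135], [0, 1, 0], [0.9135, 0, 0.4068]]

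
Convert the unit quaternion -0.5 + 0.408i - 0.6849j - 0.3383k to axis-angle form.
axis = (0.4711, -0.7909, -0.3906), θ = 4π/3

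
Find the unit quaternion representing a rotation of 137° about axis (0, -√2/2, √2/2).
0.3665 - 0.6579j + 0.6579k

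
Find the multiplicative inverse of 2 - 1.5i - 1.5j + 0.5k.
0.2286 + 0.1714i + 0.1714j - 0.0571k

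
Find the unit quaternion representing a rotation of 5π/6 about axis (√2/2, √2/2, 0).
0.2588 + 0.683i + 0.683j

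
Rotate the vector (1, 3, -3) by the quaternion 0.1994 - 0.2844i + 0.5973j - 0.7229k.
(-2.861, 1.002, -3.132)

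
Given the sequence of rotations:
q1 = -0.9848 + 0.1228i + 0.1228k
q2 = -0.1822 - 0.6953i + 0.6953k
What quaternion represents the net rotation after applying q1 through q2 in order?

q2 · q1 = 0.1794 + 0.6624i + 0.1708j - 0.7071k
0.1794 + 0.6624i + 0.1708j - 0.7071k


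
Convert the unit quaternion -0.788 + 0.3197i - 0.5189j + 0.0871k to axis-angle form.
axis = (0.5193, -0.8428, 0.1415), θ = 284°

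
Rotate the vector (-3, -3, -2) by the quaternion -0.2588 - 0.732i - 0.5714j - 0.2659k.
(-4.084, -2.133, -0.88)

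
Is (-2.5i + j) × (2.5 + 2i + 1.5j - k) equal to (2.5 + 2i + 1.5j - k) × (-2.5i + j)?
No: pq = 3.5 - 7.25i - 5.75k ≠ 3.5 - 5.25i + 5j + 5.75k = qp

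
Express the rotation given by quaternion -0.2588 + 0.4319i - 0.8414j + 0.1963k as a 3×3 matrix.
[[-0.493, -0.6252, 0.6051], [-0.8284, 0.5499, -0.1068], [-0.2659, -0.5539, -0.789]]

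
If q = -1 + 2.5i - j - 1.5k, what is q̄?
-1 - 2.5i + j + 1.5k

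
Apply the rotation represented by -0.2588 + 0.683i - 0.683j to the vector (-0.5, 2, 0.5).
(-1.723, 0.777, -0.963)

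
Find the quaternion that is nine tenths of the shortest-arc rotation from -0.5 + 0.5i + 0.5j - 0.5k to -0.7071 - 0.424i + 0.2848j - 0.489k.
-0.7185 - 0.3355i + 0.325j - 0.5153k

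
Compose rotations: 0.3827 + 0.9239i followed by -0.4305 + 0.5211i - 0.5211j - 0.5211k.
-0.6462 - 0.1983i - 0.6809j + 0.282k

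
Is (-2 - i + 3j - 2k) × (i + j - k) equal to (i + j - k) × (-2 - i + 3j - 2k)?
No: pq = -4 - 3i - 5j - 2k ≠ -4 - i + j + 6k = qp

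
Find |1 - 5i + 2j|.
√30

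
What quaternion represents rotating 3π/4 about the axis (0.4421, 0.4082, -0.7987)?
0.3827 + 0.4084i + 0.3771j - 0.7379k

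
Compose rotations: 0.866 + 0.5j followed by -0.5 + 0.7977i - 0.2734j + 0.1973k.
-0.2963 + 0.5922i - 0.4868j + 0.5697k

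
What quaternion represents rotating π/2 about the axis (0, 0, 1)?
0.7071 + 0.7071k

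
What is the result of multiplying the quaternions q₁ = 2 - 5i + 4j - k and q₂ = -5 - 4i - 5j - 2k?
-12 + 4i - 36j + 42k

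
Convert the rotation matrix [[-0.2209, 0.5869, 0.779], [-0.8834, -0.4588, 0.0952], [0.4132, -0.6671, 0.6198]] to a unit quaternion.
-0.4848 + 0.3931i - 0.1886j + 0.7582k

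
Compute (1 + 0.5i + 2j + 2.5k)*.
1 - 0.5i - 2j - 2.5k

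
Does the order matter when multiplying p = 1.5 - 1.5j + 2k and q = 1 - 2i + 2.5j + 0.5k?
Yes: pq = 4.25 - 8.75i - 1.75j - 0.25k ≠ 4.25 + 2.75i + 6.25j + 5.75k = qp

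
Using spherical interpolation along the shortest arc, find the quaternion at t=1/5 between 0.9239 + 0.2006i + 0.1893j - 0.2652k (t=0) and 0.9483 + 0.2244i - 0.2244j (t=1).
0.9477 + 0.2096i + 0.107j - 0.2154k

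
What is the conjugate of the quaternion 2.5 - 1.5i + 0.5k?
2.5 + 1.5i - 0.5k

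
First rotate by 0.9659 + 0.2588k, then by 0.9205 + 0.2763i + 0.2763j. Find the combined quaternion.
0.8891 + 0.3384i + 0.1954j + 0.2382k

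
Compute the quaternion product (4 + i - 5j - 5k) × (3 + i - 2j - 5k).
-24 + 22i - 23j - 32k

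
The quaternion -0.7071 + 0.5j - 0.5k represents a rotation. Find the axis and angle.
axis = (0, √2/2, -√2/2), θ = 3π/2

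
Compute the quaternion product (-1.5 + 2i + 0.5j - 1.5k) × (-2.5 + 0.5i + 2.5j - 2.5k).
-2.25 - 3.25i - 0.75j + 12.25k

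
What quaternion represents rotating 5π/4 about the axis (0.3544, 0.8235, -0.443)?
-0.3827 + 0.3274i + 0.7608j - 0.4093k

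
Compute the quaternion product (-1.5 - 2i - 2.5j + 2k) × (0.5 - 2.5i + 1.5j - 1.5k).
1 + 3.5i - 11.5j - 6k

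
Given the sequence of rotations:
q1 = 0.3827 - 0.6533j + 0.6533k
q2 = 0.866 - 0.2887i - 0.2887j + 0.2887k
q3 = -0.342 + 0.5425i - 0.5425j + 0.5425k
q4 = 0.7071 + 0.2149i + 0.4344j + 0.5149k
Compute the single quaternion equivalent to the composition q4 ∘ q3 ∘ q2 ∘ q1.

q2 · q1 = -0.0458 - 0.1105i - 0.4876j + 0.8649k
q3 · q2 · q1 = -0.6581 - 0.1917i - 0.3375j - 0.6451k
q4 · q3 · q2 · q1 = 0.0546 - 0.3834i - 0.4846j - 0.7843k
0.0546 - 0.3834i - 0.4846j - 0.7843k


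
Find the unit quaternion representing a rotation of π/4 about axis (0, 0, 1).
0.9239 + 0.3827k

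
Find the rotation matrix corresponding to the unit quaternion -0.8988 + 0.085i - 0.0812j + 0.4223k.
[[0.6301, 0.7453, 0.2178], [-0.7729, 0.6289, 0.0842], [-0.0742, -0.2214, 0.9724]]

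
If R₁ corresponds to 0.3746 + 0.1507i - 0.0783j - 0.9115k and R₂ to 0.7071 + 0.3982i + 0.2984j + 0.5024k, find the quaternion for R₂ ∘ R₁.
0.6862 + 0.0231i + 0.4951j - 0.5325k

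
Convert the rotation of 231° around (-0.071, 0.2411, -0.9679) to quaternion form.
-0.4305 - 0.0641i + 0.2176j - 0.8736k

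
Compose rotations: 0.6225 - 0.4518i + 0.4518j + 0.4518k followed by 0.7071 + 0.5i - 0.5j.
0.892 - 0.2341i - 0.2177j + 0.3195k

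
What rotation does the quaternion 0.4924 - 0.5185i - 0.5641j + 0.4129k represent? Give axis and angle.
axis = (-0.5957, -0.6481, 0.4744), θ = 121°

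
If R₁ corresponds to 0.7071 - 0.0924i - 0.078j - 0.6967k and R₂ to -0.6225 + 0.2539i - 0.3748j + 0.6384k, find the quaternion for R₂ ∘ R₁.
-0.0012 + 0.548i - 0.0986j + 0.8307k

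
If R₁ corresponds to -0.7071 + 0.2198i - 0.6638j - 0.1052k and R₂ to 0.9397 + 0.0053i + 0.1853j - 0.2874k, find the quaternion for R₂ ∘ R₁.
-0.5729 - 0.0075i - 0.8174j + 0.0601k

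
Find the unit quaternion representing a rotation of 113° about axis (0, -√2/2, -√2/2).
0.5519 - 0.5896j - 0.5896k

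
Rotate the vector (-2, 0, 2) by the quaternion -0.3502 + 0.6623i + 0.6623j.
(-1.173, -0.827, -2.437)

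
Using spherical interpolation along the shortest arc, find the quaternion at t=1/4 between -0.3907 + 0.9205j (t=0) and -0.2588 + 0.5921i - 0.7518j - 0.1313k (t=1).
-0.2389 - 0.1706i + 0.9552j + 0.0378k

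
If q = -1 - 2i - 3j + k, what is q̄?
-1 + 2i + 3j - k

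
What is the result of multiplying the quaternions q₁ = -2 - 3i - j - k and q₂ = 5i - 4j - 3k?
8 - 11i - 6j + 23k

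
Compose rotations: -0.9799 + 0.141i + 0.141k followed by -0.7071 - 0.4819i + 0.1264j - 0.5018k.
0.8316 + 0.3903i - 0.1267j + 0.3742k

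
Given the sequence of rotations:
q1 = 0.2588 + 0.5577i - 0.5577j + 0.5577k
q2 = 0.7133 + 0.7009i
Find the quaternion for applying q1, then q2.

q2 · q1 = -0.2063 + 0.5792i - 0.7887j + 0.0069k
-0.2063 + 0.5792i - 0.7887j + 0.0069k


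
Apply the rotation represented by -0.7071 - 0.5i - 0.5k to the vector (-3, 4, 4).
(-2.328, -4.95, 3.328)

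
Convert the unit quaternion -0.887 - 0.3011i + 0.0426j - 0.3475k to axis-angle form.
axis = (-0.6521, 0.0923, -0.7525), θ = 305°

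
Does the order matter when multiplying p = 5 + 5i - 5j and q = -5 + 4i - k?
Yes: pq = -45 + 30j + 15k ≠ -45 - 10i + 20j - 25k = qp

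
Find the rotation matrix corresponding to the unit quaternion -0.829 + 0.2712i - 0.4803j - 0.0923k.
[[0.5216, -0.4135, 0.7463], [-0.1075, 0.8359, 0.5383], [-0.8464, -0.361, 0.3915]]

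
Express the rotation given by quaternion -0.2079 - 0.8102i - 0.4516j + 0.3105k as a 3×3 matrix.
[[0.3993, 0.8609, -0.3154], [0.6027, -0.5057, -0.6173], [-0.6909, 0.0564, -0.7207]]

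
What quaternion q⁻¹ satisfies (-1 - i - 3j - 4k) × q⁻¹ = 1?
-0.037 + 0.037i + 0.1111j + 0.1481k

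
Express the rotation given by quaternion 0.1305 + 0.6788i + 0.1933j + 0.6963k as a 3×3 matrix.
[[-0.0444, 0.0807, 0.9957], [0.4442, -0.8912, 0.092], [0.8948, 0.4464, 0.0037]]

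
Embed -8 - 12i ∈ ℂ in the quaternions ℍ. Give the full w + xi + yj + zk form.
-8 - 12i + 0j + 0k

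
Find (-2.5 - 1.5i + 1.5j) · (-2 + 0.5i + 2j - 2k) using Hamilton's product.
2.75 - 1.25i - 11j + 1.25k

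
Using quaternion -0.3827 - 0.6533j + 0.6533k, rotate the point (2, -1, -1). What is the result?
(-2.414, -0.293, -0.293)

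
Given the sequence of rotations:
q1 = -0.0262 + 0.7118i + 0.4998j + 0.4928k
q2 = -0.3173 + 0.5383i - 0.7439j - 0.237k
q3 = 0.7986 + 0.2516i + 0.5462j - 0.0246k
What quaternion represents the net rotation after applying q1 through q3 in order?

q2 · q1 = 0.1137 - 0.4881i - 0.5731j + 0.6484k
q3 · q2 · q1 = 0.5426 - 0.0211i - 0.5467j + 0.6374k
0.5426 - 0.0211i - 0.5467j + 0.6374k


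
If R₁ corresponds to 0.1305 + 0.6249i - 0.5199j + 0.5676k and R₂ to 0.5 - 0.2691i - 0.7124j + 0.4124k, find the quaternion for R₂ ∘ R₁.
-0.371 + 0.0874i + 0.0575j + 0.9227k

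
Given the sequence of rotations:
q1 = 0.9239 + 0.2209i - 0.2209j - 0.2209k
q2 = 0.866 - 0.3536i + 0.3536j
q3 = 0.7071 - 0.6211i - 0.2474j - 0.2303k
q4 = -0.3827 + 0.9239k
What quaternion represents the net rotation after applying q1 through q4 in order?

q2 · q1 = 0.9563 - 0.2135i + 0.0573j - 0.1913k
q3 · q2 · q1 = 0.5137 - 0.6844i - 0.2657j - 0.4439k
q4 · q3 · q2 · q1 = 0.2135 + 0.5074i - 0.5306j + 0.6445k
0.2135 + 0.5074i - 0.5306j + 0.6445k


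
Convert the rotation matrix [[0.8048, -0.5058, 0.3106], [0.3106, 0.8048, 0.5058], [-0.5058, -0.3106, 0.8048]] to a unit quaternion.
0.9239 - 0.2209i + 0.2209j + 0.2209k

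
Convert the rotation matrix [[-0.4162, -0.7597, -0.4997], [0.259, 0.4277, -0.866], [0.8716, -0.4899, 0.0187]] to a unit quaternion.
0.5075 + 0.1853i - 0.6755j + 0.5018k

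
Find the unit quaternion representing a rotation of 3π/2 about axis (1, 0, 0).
-0.7071 + 0.7071i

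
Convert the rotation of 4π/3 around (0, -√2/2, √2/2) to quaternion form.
-0.5 - 0.6124j + 0.6124k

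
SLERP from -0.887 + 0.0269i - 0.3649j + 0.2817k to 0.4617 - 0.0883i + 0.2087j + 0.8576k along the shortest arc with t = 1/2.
-0.8542 + 0.073i - 0.3633j - 0.3647k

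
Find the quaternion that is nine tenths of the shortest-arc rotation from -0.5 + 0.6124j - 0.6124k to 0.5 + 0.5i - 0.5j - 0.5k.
-0.5466 - 0.4787i + 0.5618j + 0.3956k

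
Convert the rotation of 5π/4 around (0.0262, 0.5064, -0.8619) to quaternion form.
-0.3827 + 0.0242i + 0.4679j - 0.7963k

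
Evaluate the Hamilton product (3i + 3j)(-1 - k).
-6i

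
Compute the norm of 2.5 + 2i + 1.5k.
3.536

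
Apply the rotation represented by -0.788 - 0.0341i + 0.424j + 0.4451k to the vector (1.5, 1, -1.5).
(2.087, -0.98, 0.431)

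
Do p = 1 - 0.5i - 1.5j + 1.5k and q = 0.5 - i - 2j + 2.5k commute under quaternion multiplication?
No: pq = -6.75 - 2i - 3j + 2.75k ≠ -6.75 - 0.5i - 2.5j + 3.75k = qp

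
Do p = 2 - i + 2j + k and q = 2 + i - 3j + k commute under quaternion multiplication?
No: pq = 10 + 5i + 5k ≠ 10 - 5i - 4j + 3k = qp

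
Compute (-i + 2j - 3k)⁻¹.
0.0714i - 0.1429j + 0.2143k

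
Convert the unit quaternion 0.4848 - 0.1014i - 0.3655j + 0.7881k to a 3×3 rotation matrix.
[[-0.5094, -0.69, -0.5142], [0.8383, -0.2628, -0.4778], [0.1946, -0.6744, 0.7123]]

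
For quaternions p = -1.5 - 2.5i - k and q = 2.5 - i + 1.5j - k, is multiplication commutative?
No: pq = -7.25 - 3.25i - 3.75j - 4.75k ≠ -7.25 - 6.25i - 0.75j + 2.75k = qp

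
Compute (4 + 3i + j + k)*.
4 - 3i - j - k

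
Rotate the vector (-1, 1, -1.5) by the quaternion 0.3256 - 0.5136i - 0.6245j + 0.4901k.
(1.948, -0.552, -0.388)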